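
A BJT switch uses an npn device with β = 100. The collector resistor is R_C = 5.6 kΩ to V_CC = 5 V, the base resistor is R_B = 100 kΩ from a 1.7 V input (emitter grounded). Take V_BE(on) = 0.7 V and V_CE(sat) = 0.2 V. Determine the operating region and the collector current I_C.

saturation; I_C ≈ 0.86 mA

Assume active: I_B = (1.7 − 0.7)/100 = 0.01 mA, giving I_C = β·I_B = 1 mA.
But then V_CE = 5 − 1×5.6 = -0.6 V < V_CE(sat) = 0.2 V — impossible in the active region.
So the transistor is saturated. With V_CE = 0.2 V, I_C = (V_CC − 0.2)/R_C = 4.8/5.6 = 0.857 mA.
Check: β·I_B = 1 mA > I_C = 0.857 mA, confirming saturation.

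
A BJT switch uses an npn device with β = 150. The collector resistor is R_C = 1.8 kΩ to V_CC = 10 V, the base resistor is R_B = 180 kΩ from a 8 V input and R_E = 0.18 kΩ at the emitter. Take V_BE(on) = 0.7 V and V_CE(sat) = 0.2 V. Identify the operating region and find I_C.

saturation; I_C ≈ 4.9 mA

Assume active: I_B = (8 − 0.7)/(180 + 151×0.18) = 0.0352 mA, I_C = β·I_B = 5.29 mA.
Then V_CE = 10 − 5.29×1.8 − 5.32×0.18 = -0.471 V < 0.2 V — the active assumption fails.
Re-solve with V_CE = 0.2 V. KCL at the emitter: V_E/R_E = (V_BB−0.7−V_E)/R_B + (V_CC−0.2−V_E)/R_C, giving V_E = 0.897 V.
I_C = (V_CC − 0.2 − V_E)/R_C = (9.8 − 0.897)/1.8 = 4.95 mA.
Check: I_B = (7.3 − 0.897)/180 = 0.0356 mA, and β·I_B = 5.34 mA > I_C, confirming saturation.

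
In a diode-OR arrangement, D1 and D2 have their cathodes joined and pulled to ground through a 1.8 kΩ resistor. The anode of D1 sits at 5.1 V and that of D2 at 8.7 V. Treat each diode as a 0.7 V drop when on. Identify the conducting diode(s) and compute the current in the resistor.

Only D2 conducts; I_R ≈ 4.4 mA

Assume both conduct. Then node N would need to be at both 5.1−0.7 = 4.4 V and 8.7−0.7 = 8 V, which is impossible.
Assume only D2 conducts: V_N = 8.7 − 0.7 = 8 V, so I_R = 8/1.8 = 4.44 mA.
Check D1: its anode-to-cathode voltage is 5.1 − 8 = -2.9 V < 0.7 V, so it is off. The assumption is consistent.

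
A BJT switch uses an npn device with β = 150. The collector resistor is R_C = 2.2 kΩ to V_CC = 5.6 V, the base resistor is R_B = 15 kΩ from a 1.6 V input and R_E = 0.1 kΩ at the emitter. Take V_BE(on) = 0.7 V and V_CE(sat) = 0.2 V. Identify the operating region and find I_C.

saturation; I_C ≈ 2.3 mA

Assume active: I_B = (1.6 − 0.7)/(15 + 151×0.1) = 0.0299 mA, I_C = β·I_B = 4.49 mA.
Then V_CE = 5.6 − 4.49×2.2 − 4.51×0.1 = -4.72 V < 0.2 V — the active assumption fails.
Re-solve with V_CE = 0.2 V. KCL at the emitter: V_E/R_E = (V_BB−0.7−V_E)/R_B + (V_CC−0.2−V_E)/R_C, giving V_E = 0.239 V.
I_C = (V_CC − 0.2 − V_E)/R_C = (5.4 − 0.239)/2.2 = 2.35 mA.
Check: I_B = (0.9 − 0.239)/15 = 0.0441 mA, and β·I_B = 6.61 mA > I_C, confirming saturation.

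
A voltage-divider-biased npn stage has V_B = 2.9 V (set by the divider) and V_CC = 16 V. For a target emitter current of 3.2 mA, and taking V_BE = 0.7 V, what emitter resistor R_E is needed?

R_E ≈ 0.69 kΩ

V_E = V_B − V_BE = 2.9 − 0.7 = 2.2 V.
R_E = V_E / I_E = 2.2 / 3.2 = 0.688 kΩ.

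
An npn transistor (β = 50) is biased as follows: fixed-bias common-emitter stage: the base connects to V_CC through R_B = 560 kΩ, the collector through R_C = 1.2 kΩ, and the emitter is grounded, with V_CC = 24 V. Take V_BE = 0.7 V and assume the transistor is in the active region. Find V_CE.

V_CE ≈ 22 V

Base loop: V_CC = I_B·R_B + V_BE, so I_B = (24 − 0.7)/560 kΩ = 0.0416 mA.
In the active region I_C = β·I_B = 50 × 0.0416 = 2.08 mA.
Collector loop: V_CE = V_CC − I_C·R_C = 24 − 2.08×1.2 = 21.5 V.
Since V_CE = 21.5 V > V_CE(sat) ≈ 0.2 V, the transistor is in the active region as assumed.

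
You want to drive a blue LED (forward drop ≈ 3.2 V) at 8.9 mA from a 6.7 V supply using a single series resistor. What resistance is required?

R ≈ 0.39 kΩ

The resistor drops V_S − V_D = 6.7 − 3.2 = 3.5 V at 8.9 mA.
R = 3.5 V / 8.9 mA = 0.393 kΩ.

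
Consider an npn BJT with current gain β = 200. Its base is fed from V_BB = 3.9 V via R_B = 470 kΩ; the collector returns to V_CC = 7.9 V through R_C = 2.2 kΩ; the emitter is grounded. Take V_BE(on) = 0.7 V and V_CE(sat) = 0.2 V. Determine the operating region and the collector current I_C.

active; I_C ≈ 1.4 mA

Assume active. Base-emitter loop: I_B = (V_BB − V_BE)/R_B = (3.9 − 0.7)/470 = 0.00681 mA.
I_C = β·I_B = 200×0.00681 = 1.36 mA.
V_CE = V_CC − I_C·R_C = 7.9 − 1.36×2.2 = 4.9 V > V_CE(sat), so the active-region assumption holds.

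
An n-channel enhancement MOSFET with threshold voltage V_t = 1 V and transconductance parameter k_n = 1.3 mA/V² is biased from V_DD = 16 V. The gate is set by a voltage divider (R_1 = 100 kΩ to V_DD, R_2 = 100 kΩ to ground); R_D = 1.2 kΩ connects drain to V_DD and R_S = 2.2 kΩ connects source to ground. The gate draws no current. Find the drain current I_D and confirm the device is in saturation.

I_D ≈ 2.3 mA

V_G = V_DD·R_2/(R_1+R_2) = 16×100/200 = 8 V.
Assume saturation: I_D = (k_n/2)(V_GS − V_t)² with V_GS = V_G − I_D·R_S = 8 − 2.2·I_D.
Substituting gives 3.15·I_D² − 21·I_D + 31.8 = 0, with roots I_D = 2.32 or 4.36 mA.
The root I_D = 4.36 mA gives V_GS = -1.59 V ≤ V_t, so take I_D = 2.32 mA.
Then V_GS = 2.89 V and V_DS = V_DD − I_D(R_D+R_S) = 16 − 2.32×3.4 = 8.1 V.
Saturation requires V_DS ≥ V_GS − V_t = 1.89 V; 8.1 ≥ 1.89 ✓.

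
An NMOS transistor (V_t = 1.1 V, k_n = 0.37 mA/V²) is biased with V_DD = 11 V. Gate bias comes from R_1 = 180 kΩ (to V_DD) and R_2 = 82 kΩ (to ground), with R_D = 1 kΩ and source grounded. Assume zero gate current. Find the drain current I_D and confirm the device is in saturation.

I_D ≈ 1 mA

V_G = V_DD·R_2/(R_1+R_2) = 11×82/262 = 3.44 V. With the source grounded, V_GS = V_G = 3.44 V.
Assume saturation: I_D = (k_n/2)(V_GS − V_t)² = (0.37/2)×(3.44 − 1.1)² = 0.185×2.34² = 1.02 mA.
V_DS = V_DD − I_D·R_D = 11 − 1.02×1 = 9.98 V.
Saturation requires V_DS ≥ V_GS − V_t = 2.34 V; 9.98 ≥ 2.34 ✓.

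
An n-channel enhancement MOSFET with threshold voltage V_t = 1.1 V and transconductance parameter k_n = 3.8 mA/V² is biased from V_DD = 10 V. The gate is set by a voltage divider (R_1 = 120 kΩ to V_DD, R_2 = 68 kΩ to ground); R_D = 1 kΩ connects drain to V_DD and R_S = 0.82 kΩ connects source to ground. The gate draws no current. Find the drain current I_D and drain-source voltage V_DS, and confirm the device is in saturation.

I_D ≈ 1.9 mA, V_DS ≈ 6.6 V

V_G = V_DD·R_2/(R_1+R_2) = 10×68/188 = 3.62 V.
Assume saturation: I_D = (k_n/2)(V_GS − V_t)² with V_GS = V_G − I_D·R_S = 3.62 − 0.82·I_D.
Substituting gives 1.28·I_D² − 8.84·I_D + 12 = 0, with roots I_D = 1.86 or 5.06 mA.
The root I_D = 5.06 mA gives V_GS = -0.532 V ≤ V_t, so take I_D = 1.86 mA.
Then V_GS = 2.09 V and V_DS = V_DD − I_D(R_D+R_S) = 10 − 1.86×1.82 = 6.61 V.
Saturation requires V_DS ≥ V_GS − V_t = 0.99 V; 6.61 ≥ 0.99 ✓.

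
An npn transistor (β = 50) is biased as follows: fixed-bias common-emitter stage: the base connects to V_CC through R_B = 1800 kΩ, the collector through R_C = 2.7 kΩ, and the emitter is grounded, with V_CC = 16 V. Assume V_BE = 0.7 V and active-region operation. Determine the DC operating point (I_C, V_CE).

I_C ≈ 0.43 mA, V_CE ≈ 15 V

Base loop: V_CC = I_B·R_B + V_BE, so I_B = (16 − 0.7)/1800 kΩ = 0.0085 mA.
In the active region I_C = β·I_B = 50 × 0.0085 = 0.425 mA.
Collector loop: V_CE = V_CC − I_C·R_C = 16 − 0.425×2.7 = 14.9 V.
Since V_CE = 14.9 V > V_CE(sat) ≈ 0.2 V, the transistor is in the active region as assumed.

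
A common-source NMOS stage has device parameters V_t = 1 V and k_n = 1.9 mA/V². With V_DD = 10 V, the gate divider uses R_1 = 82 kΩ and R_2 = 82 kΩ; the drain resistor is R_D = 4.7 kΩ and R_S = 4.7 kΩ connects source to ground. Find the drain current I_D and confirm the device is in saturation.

V_G = V_DD·R_2/(R_1+R_2) = 10×82/164 = 5 V.
Assume saturation: I_D = (k_n/2)(V_GS − V_t)² with V_GS = V_G − I_D·R_S = 5 − 4.7·I_D.
Substituting gives 21·I_D² − 36.7·I_D + 15.2 = 0, with roots I_D = 0.672 or 1.08 mA.
The root I_D = 1.08 mA gives V_GS = -0.0651 V ≤ V_t, so take I_D = 0.672 mA.
Then V_GS = 1.84 V and V_DS = V_DD − I_D(R_D+R_S) = 10 − 0.672×9.4 = 3.68 V.
Saturation requires V_DS ≥ V_GS − V_t = 0.841 V; 3.68 ≥ 0.841 ✓.

I_D ≈ 0.67 mA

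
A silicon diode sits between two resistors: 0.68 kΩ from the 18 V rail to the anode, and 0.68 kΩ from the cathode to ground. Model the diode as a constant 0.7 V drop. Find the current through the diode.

I ≈ 13 mA

The two resistors are in series with the diode, so KVL gives 18 = I·0.68 + 0.7 + I·0.68.
I = (18 − 0.7) / (0.68 + 0.68) kΩ = 17.3 / 1.36 = 12.7 mA.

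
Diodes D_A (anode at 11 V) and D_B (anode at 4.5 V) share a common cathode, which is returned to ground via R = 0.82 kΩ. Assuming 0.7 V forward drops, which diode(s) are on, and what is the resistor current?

Only D_A conducts; I_R ≈ 13 mA

Assume both conduct. Then node N would need to be at both 11−0.7 = 10.3 V and 4.5−0.7 = 3.8 V, which is impossible.
Assume only D_A conducts: V_N = 11 − 0.7 = 10.3 V, so I_R = 10.3/0.82 = 12.6 mA.
Check D_B: its anode-to-cathode voltage is 4.5 − 10.3 = -5.8 V < 0.7 V, so it is off. The assumption is consistent.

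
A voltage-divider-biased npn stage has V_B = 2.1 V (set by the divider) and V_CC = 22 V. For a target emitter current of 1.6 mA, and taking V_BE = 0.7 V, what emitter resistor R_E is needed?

V_E = V_B − V_BE = 2.1 − 0.7 = 1.4 V.
R_E = V_E / I_E = 1.4 / 1.6 = 0.875 kΩ.

R_E ≈ 0.88 kΩ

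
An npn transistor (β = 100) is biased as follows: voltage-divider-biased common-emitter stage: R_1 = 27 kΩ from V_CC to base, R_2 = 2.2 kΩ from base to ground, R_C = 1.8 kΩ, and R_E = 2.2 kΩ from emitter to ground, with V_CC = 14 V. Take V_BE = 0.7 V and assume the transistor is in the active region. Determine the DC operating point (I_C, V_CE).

Thevenize the base divider: V_Th = V_CC·R_2/(R_1+R_2) = 14×2.2/29.2 = 1.05 V, R_Th = R_1‖R_2 = 2.03 kΩ.
Base-emitter loop: V_Th = I_B·R_Th + V_BE + (β+1)I_B·R_E, so I_B = (1.05 − 0.7) / (2.03 + 101×2.2) = 0.00158 mA.
I_C = β·I_B = 100×0.00158 = 0.158 mA, and I_E = (β+1)I_B = 0.16 mA.
V_CE = V_CC − I_C·R_C − I_E·R_E = 14 − 0.158×1.8 − 0.16×2.2 = 13.4 V.
V_CE = 13.4 V > 0.2 V confirms active-region operation.

I_C ≈ 0.16 mA, V_CE ≈ 13 V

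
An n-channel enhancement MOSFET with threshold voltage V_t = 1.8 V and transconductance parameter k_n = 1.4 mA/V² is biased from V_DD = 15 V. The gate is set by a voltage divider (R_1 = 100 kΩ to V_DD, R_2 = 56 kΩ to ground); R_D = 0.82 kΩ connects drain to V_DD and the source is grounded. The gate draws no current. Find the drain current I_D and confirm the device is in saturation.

I_D ≈ 9 mA

V_G = V_DD·R_2/(R_1+R_2) = 15×56/156 = 5.38 V. With the source grounded, V_GS = V_G = 5.38 V.
Assume saturation: I_D = (k_n/2)(V_GS − V_t)² = (1.4/2)×(5.38 − 1.8)² = 0.7×3.58² = 8.99 mA.
V_DS = V_DD − I_D·R_D = 15 − 8.99×0.82 = 7.62 V.
Saturation requires V_DS ≥ V_GS − V_t = 3.58 V; 7.62 ≥ 3.58 ✓.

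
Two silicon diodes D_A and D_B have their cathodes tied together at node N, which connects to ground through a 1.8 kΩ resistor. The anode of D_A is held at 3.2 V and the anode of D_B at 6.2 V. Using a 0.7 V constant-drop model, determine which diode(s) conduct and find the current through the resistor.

Assume both conduct. Then node N would need to be at both 3.2−0.7 = 2.5 V and 6.2−0.7 = 5.5 V, which is impossible.
Assume only D_B conducts: V_N = 6.2 − 0.7 = 5.5 V, so I_R = 5.5/1.8 = 3.06 mA.
Check D_A: its anode-to-cathode voltage is 3.2 − 5.5 = -2.3 V < 0.7 V, so it is off. The assumption is consistent.

Only D_B conducts; I_R ≈ 3.1 mA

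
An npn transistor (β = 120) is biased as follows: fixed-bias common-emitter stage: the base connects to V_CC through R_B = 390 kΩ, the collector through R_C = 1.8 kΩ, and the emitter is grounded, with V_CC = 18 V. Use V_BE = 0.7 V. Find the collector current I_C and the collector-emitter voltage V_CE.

Base loop: V_CC = I_B·R_B + V_BE, so I_B = (18 − 0.7)/390 kΩ = 0.0444 mA.
In the active region I_C = β·I_B = 120 × 0.0444 = 5.32 mA.
Collector loop: V_CE = V_CC − I_C·R_C = 18 − 5.32×1.8 = 8.42 V.
Since V_CE = 8.42 V > V_CE(sat) ≈ 0.2 V, the transistor is in the active region as assumed.

I_C ≈ 5.3 mA, V_CE ≈ 8.4 V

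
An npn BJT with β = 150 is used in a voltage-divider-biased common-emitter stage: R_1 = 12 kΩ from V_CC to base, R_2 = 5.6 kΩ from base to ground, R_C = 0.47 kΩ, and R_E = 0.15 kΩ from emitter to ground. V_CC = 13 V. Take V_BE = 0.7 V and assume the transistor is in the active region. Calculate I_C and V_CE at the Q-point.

I_C ≈ 19 mA, V_CE ≈ 0.91 V

Thevenize the base divider: V_Th = V_CC·R_2/(R_1+R_2) = 13×5.6/17.6 = 4.14 V, R_Th = R_1‖R_2 = 3.82 kΩ.
Base-emitter loop: V_Th = I_B·R_Th + V_BE + (β+1)I_B·R_E, so I_B = (4.14 − 0.7) / (3.82 + 151×0.15) = 0.13 mA.
I_C = β·I_B = 150×0.13 = 19.5 mA, and I_E = (β+1)I_B = 19.6 mA.
V_CE = V_CC − I_C·R_C − I_E·R_E = 13 − 19.5×0.47 − 19.6×0.15 = 0.906 V.
V_CE = 0.906 V > 0.2 V confirms active-region operation.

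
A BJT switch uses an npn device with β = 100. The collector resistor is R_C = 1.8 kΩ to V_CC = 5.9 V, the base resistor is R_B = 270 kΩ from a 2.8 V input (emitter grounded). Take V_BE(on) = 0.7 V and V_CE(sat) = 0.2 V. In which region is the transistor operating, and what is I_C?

Assume active. Base-emitter loop: I_B = (V_BB − V_BE)/R_B = (2.8 − 0.7)/270 = 0.00778 mA.
I_C = β·I_B = 100×0.00778 = 0.778 mA.
V_CE = V_CC − I_C·R_C = 5.9 − 0.778×1.8 = 4.5 V > V_CE(sat), so the active-region assumption holds.

active; I_C ≈ 0.78 mA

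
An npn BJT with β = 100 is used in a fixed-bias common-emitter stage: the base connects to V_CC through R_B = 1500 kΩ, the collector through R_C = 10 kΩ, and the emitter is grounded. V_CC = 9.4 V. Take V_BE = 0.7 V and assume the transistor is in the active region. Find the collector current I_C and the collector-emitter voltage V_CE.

Base loop: V_CC = I_B·R_B + V_BE, so I_B = (9.4 − 0.7)/1500 kΩ = 0.0058 mA.
In the active region I_C = β·I_B = 100 × 0.0058 = 0.58 mA.
Collector loop: V_CE = V_CC − I_C·R_C = 9.4 − 0.58×10 = 3.6 V.
Since V_CE = 3.6 V > V_CE(sat) ≈ 0.2 V, the transistor is in the active region as assumed.

I_C ≈ 0.58 mA, V_CE ≈ 3.6 V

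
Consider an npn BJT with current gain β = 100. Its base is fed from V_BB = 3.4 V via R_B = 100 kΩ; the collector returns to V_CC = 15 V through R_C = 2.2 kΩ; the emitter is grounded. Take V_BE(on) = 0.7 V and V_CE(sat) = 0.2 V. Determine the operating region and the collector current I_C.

Assume active. Base-emitter loop: I_B = (V_BB − V_BE)/R_B = (3.4 − 0.7)/100 = 0.027 mA.
I_C = β·I_B = 100×0.027 = 2.7 mA.
V_CE = V_CC − I_C·R_C = 15 − 2.7×2.2 = 9.06 V > V_CE(sat), so the active-region assumption holds.

active; I_C ≈ 2.7 mA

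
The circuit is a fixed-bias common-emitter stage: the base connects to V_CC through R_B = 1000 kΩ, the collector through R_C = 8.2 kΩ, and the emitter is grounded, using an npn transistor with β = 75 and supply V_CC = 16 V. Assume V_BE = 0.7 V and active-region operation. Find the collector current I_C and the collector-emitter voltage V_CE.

I_C ≈ 1.1 mA, V_CE ≈ 6.6 V

Base loop: V_CC = I_B·R_B + V_BE, so I_B = (16 − 0.7)/1000 kΩ = 0.0153 mA.
In the active region I_C = β·I_B = 75 × 0.0153 = 1.15 mA.
Collector loop: V_CE = V_CC − I_C·R_C = 16 − 1.15×8.2 = 6.59 V.
Since V_CE = 6.59 V > V_CE(sat) ≈ 0.2 V, the transistor is in the active region as assumed.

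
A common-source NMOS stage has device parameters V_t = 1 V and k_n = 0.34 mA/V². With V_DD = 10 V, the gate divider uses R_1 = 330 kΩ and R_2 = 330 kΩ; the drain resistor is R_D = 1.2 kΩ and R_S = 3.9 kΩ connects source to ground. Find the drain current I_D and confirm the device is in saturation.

V_G = V_DD·R_2/(R_1+R_2) = 10×330/660 = 5 V.
Assume saturation: I_D = (k_n/2)(V_GS − V_t)² with V_GS = V_G − I_D·R_S = 5 − 3.9·I_D.
Substituting gives 2.59·I_D² − 6.3·I_D + 2.72 = 0, with roots I_D = 0.56 or 1.88 mA.
The root I_D = 1.88 mA gives V_GS = -2.32 V ≤ V_t, so take I_D = 0.56 mA.
Then V_GS = 2.82 V and V_DS = V_DD − I_D(R_D+R_S) = 10 − 0.56×5.1 = 7.14 V.
Saturation requires V_DS ≥ V_GS − V_t = 1.82 V; 7.14 ≥ 1.82 ✓.

I_D ≈ 0.56 mA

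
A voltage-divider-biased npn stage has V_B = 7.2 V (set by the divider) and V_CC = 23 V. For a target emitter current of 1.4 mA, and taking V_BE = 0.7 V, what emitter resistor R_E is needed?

R_E ≈ 4.6 kΩ

V_E = V_B − V_BE = 7.2 − 0.7 = 6.5 V.
R_E = V_E / I_E = 6.5 / 1.4 = 4.64 kΩ.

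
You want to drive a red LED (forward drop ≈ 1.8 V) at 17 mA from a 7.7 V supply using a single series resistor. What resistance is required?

The resistor drops V_S − V_D = 7.7 − 1.8 = 5.9 V at 17 mA.
R = 5.9 V / 17 mA = 0.347 kΩ.

R ≈ 0.35 kΩ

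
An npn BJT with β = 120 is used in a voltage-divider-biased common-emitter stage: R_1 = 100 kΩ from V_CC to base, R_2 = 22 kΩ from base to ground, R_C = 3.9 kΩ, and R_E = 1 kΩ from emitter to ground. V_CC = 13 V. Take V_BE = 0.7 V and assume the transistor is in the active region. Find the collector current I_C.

I_C ≈ 1.4 mA

Thevenize the base divider: V_Th = V_CC·R_2/(R_1+R_2) = 13×22/122 = 2.34 V, R_Th = R_1‖R_2 = 18 kΩ.
Base-emitter loop: V_Th = I_B·R_Th + V_BE + (β+1)I_B·R_E, so I_B = (2.34 − 0.7) / (18 + 121×1) = 0.0118 mA.
I_C = β·I_B = 120×0.0118 = 1.42 mA, and I_E = (β+1)I_B = 1.43 mA.
V_CE = V_CC − I_C·R_C − I_E·R_E = 13 − 1.42×3.9 − 1.43×1 = 6.03 V.
V_CE = 6.03 V > 0.2 V confirms active-region operation.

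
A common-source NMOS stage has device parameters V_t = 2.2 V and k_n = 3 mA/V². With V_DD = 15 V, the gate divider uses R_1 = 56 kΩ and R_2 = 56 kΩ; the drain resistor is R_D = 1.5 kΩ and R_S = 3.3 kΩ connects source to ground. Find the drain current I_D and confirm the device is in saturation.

V_G = V_DD·R_2/(R_1+R_2) = 15×56/112 = 7.5 V.
Assume saturation: I_D = (k_n/2)(V_GS − V_t)² with V_GS = V_G − I_D·R_S = 7.5 − 3.3·I_D.
Substituting gives 16.3·I_D² − 53.5·I_D + 42.1 = 0, with roots I_D = 1.32 or 1.95 mA.
The root I_D = 1.95 mA gives V_GS = 1.06 V ≤ V_t, so take I_D = 1.32 mA.
Then V_GS = 3.14 V and V_DS = V_DD − I_D(R_D+R_S) = 15 − 1.32×4.8 = 8.66 V.
Saturation requires V_DS ≥ V_GS − V_t = 0.939 V; 8.66 ≥ 0.939 ✓.

I_D ≈ 1.3 mA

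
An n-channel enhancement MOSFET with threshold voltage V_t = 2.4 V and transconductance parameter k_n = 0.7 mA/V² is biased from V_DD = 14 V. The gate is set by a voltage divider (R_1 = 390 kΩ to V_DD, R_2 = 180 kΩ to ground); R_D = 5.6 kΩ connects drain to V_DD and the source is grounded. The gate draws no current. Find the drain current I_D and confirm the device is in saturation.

I_D ≈ 1.4 mA

V_G = V_DD·R_2/(R_1+R_2) = 14×180/570 = 4.42 V. With the source grounded, V_GS = V_G = 4.42 V.
Assume saturation: I_D = (k_n/2)(V_GS − V_t)² = (0.7/2)×(4.42 − 2.4)² = 0.35×2.02² = 1.43 mA.
V_DS = V_DD − I_D·R_D = 14 − 1.43×5.6 = 5.99 V.
Saturation requires V_DS ≥ V_GS − V_t = 2.02 V; 5.99 ≥ 2.02 ✓.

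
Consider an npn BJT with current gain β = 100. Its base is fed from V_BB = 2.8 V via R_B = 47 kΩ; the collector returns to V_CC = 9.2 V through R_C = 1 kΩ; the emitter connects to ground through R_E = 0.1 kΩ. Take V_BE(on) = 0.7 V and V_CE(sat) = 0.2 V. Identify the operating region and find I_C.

Assume active. Base-emitter loop: I_B = (V_BB − V_BE)/(R_B + (β+1)R_E) = (2.8 − 0.7)/(47 + 101×0.1) = 0.0368 mA.
I_C = β·I_B = 100×0.0368 = 3.68 mA.
V_CE = V_CC − I_C·R_C − I_E·R_E = 9.2 − 3.68×1 − 3.71×0.1 = 5.15 V > V_CE(sat), so the active-region assumption holds.

active; I_C ≈ 3.7 mA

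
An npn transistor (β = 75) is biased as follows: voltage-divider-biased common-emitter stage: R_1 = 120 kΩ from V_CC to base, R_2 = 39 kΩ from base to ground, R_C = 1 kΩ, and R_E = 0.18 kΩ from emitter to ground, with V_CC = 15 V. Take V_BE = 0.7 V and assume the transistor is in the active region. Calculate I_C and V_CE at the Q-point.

Thevenize the base divider: V_Th = V_CC·R_2/(R_1+R_2) = 15×39/159 = 3.68 V, R_Th = R_1‖R_2 = 29.4 kΩ.
Base-emitter loop: V_Th = I_B·R_Th + V_BE + (β+1)I_B·R_E, so I_B = (3.68 − 0.7) / (29.4 + 76×0.18) = 0.0691 mA.
I_C = β·I_B = 75×0.0691 = 5.18 mA, and I_E = (β+1)I_B = 5.25 mA.
V_CE = V_CC − I_C·R_C − I_E·R_E = 15 − 5.18×1 − 5.25×0.18 = 8.87 V.
V_CE = 8.87 V > 0.2 V confirms active-region operation.

I_C ≈ 5.2 mA, V_CE ≈ 8.9 V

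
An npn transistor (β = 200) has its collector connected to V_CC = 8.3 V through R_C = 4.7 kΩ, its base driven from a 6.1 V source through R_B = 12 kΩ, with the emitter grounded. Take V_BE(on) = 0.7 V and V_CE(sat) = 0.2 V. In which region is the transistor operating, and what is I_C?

saturation; I_C ≈ 1.7 mA

Assume active: I_B = (6.1 − 0.7)/12 = 0.45 mA, giving I_C = β·I_B = 90 mA.
But then V_CE = 8.3 − 90×4.7 = -415 V < V_CE(sat) = 0.2 V — impossible in the active region.
So the transistor is saturated. With V_CE = 0.2 V, I_C = (V_CC − 0.2)/R_C = 8.1/4.7 = 1.72 mA.
Check: β·I_B = 90 mA > I_C = 1.72 mA, confirming saturation.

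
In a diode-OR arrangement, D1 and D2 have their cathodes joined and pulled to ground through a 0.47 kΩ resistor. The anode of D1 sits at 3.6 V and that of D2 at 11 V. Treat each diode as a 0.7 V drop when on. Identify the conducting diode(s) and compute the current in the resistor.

Only D2 conducts; I_R ≈ 22 mA

Assume both conduct. Then node N would need to be at both 3.6−0.7 = 2.9 V and 11−0.7 = 10.3 V, which is impossible.
Assume only D2 conducts: V_N = 11 − 0.7 = 10.3 V, so I_R = 10.3/0.47 = 21.9 mA.
Check D1: its anode-to-cathode voltage is 3.6 − 10.3 = -6.7 V < 0.7 V, so it is off. The assumption is consistent.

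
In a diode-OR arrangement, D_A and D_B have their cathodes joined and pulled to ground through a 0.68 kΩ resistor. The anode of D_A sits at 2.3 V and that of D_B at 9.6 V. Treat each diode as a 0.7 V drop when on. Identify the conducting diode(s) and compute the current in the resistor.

Only D_B conducts; I_R ≈ 13 mA

Assume both conduct. Then node N would need to be at both 2.3−0.7 = 1.6 V and 9.6−0.7 = 8.9 V, which is impossible.
Assume only D_B conducts: V_N = 9.6 − 0.7 = 8.9 V, so I_R = 8.9/0.68 = 13.1 mA.
Check D_A: its anode-to-cathode voltage is 2.3 − 8.9 = -6.6 V < 0.7 V, so it is off. The assumption is consistent.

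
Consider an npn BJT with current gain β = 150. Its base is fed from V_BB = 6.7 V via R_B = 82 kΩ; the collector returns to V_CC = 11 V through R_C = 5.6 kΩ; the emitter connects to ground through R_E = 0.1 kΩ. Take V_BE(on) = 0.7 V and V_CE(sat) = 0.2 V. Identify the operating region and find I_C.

saturation; I_C ≈ 1.9 mA

Assume active: I_B = (6.7 − 0.7)/(82 + 151×0.1) = 0.0618 mA, I_C = β·I_B = 9.27 mA.
Then V_CE = 11 − 9.27×5.6 − 9.33×0.1 = -41.8 V < 0.2 V — the active assumption fails.
Re-solve with V_CE = 0.2 V. KCL at the emitter: V_E/R_E = (V_BB−0.7−V_E)/R_B + (V_CC−0.2−V_E)/R_C, giving V_E = 0.196 V.
I_C = (V_CC − 0.2 − V_E)/R_C = (10.8 − 0.196)/5.6 = 1.89 mA.
Check: I_B = (6 − 0.196)/82 = 0.0708 mA, and β·I_B = 10.6 mA > I_C, confirming saturation.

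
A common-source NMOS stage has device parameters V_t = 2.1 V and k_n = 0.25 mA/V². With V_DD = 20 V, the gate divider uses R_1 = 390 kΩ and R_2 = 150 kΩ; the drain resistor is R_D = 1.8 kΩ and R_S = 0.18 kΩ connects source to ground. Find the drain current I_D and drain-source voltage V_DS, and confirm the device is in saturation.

I_D ≈ 1.3 mA, V_DS ≈ 17 V

V_G = V_DD·R_2/(R_1+R_2) = 20×150/540 = 5.56 V.
Assume saturation: I_D = (k_n/2)(V_GS − V_t)² with V_GS = V_G − I_D·R_S = 5.56 − 0.18·I_D.
Substituting gives 0.00405·I_D² − 1.16·I_D + 1.49 = 0, with roots I_D = 1.3 or 284 mA.
The root I_D = 284 mA gives V_GS = -45.6 V ≤ V_t, so take I_D = 1.3 mA.
Then V_GS = 5.32 V and V_DS = V_DD − I_D(R_D+R_S) = 20 − 1.3×1.98 = 17.4 V.
Saturation requires V_DS ≥ V_GS − V_t = 3.22 V; 17.4 ≥ 3.22 ✓.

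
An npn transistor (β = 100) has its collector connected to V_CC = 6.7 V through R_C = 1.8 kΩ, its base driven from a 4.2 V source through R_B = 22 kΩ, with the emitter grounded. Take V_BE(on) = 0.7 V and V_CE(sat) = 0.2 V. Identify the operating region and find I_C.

Assume active: I_B = (4.2 − 0.7)/22 = 0.159 mA, giving I_C = β·I_B = 15.9 mA.
But then V_CE = 6.7 − 15.9×1.8 = -21.9 V < V_CE(sat) = 0.2 V — impossible in the active region.
So the transistor is saturated. With V_CE = 0.2 V, I_C = (V_CC − 0.2)/R_C = 6.5/1.8 = 3.61 mA.
Check: β·I_B = 15.9 mA > I_C = 3.61 mA, confirming saturation.

saturation; I_C ≈ 3.6 mA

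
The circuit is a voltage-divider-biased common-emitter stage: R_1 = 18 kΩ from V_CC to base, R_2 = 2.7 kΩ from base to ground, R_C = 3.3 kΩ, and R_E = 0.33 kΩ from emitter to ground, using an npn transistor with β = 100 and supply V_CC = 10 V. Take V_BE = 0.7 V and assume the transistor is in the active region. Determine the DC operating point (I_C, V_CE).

I_C ≈ 1.7 mA, V_CE ≈ 3.8 V

Thevenize the base divider: V_Th = V_CC·R_2/(R_1+R_2) = 10×2.7/20.7 = 1.3 V, R_Th = R_1‖R_2 = 2.35 kΩ.
Base-emitter loop: V_Th = I_B·R_Th + V_BE + (β+1)I_B·R_E, so I_B = (1.3 − 0.7) / (2.35 + 101×0.33) = 0.0169 mA.
I_C = β·I_B = 100×0.0169 = 1.69 mA, and I_E = (β+1)I_B = 1.71 mA.
V_CE = V_CC − I_C·R_C − I_E·R_E = 10 − 1.69×3.3 − 1.71×0.33 = 3.85 V.
V_CE = 3.85 V > 0.2 V confirms active-region operation.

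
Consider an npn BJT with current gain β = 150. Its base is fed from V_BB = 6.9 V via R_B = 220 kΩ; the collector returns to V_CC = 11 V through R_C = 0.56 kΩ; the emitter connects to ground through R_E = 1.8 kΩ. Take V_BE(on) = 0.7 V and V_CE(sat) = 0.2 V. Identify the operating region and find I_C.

active; I_C ≈ 1.9 mA

Assume active. Base-emitter loop: I_B = (V_BB − V_BE)/(R_B + (β+1)R_E) = (6.9 − 0.7)/(220 + 151×1.8) = 0.0126 mA.
I_C = β·I_B = 150×0.0126 = 1.89 mA.
V_CE = V_CC − I_C·R_C − I_E·R_E = 11 − 1.89×0.56 − 1.9×1.8 = 6.51 V > V_CE(sat), so the active-region assumption holds.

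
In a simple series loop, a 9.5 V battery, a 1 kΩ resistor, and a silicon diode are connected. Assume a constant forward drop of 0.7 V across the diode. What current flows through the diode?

KVL around the loop: 9.5 = V_D + I·R = 0.7 + I × 1 kΩ.
So I = (9.5 − 0.7) / 1 kΩ = 8.8 / 1 = 8.8 mA.

I ≈ 8.8 mA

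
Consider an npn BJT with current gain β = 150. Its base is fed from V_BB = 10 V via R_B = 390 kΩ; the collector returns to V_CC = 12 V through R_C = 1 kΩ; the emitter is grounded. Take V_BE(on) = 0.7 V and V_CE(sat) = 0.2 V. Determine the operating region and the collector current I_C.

Assume active. Base-emitter loop: I_B = (V_BB − V_BE)/R_B = (10 − 0.7)/390 = 0.0238 mA.
I_C = β·I_B = 150×0.0238 = 3.58 mA.
V_CE = V_CC − I_C·R_C = 12 − 3.58×1 = 8.42 V > V_CE(sat), so the active-region assumption holds.

active; I_C ≈ 3.6 mA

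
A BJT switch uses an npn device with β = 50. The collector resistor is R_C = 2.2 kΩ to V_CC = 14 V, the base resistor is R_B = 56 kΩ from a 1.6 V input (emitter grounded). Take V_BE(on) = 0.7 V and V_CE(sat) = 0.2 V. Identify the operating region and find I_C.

active; I_C ≈ 0.8 mA

Assume active. Base-emitter loop: I_B = (V_BB − V_BE)/R_B = (1.6 − 0.7)/56 = 0.0161 mA.
I_C = β·I_B = 50×0.0161 = 0.804 mA.
V_CE = V_CC − I_C·R_C = 14 − 0.804×2.2 = 12.2 V > V_CE(sat), so the active-region assumption holds.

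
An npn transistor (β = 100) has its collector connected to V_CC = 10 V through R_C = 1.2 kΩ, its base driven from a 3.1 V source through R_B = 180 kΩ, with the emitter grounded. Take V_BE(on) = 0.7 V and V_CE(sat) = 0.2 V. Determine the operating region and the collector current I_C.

active; I_C ≈ 1.3 mA

Assume active. Base-emitter loop: I_B = (V_BB − V_BE)/R_B = (3.1 − 0.7)/180 = 0.0133 mA.
I_C = β·I_B = 100×0.0133 = 1.33 mA.
V_CE = V_CC − I_C·R_C = 10 − 1.33×1.2 = 8.4 V > V_CE(sat), so the active-region assumption holds.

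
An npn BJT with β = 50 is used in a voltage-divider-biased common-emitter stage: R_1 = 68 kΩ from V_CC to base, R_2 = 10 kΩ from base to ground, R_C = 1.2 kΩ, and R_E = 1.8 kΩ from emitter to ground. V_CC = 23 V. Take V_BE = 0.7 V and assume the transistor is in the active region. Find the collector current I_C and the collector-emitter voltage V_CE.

I_C ≈ 1.1 mA, V_CE ≈ 20 V

Thevenize the base divider: V_Th = V_CC·R_2/(R_1+R_2) = 23×10/78 = 2.95 V, R_Th = R_1‖R_2 = 8.72 kΩ.
Base-emitter loop: V_Th = I_B·R_Th + V_BE + (β+1)I_B·R_E, so I_B = (2.95 − 0.7) / (8.72 + 51×1.8) = 0.0224 mA.
I_C = β·I_B = 50×0.0224 = 1.12 mA, and I_E = (β+1)I_B = 1.14 mA.
V_CE = V_CC − I_C·R_C − I_E·R_E = 23 − 1.12×1.2 − 1.14×1.8 = 19.6 V.
V_CE = 19.6 V > 0.2 V confirms active-region operation.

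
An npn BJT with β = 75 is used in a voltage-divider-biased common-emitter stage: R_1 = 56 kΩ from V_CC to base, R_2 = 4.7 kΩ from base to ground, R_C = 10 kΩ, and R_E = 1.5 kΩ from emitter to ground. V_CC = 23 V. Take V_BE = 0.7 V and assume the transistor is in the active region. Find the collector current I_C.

Thevenize the base divider: V_Th = V_CC·R_2/(R_1+R_2) = 23×4.7/60.7 = 1.78 V, R_Th = R_1‖R_2 = 4.34 kΩ.
Base-emitter loop: V_Th = I_B·R_Th + V_BE + (β+1)I_B·R_E, so I_B = (1.78 − 0.7) / (4.34 + 76×1.5) = 0.00913 mA.
I_C = β·I_B = 75×0.00913 = 0.685 mA, and I_E = (β+1)I_B = 0.694 mA.
V_CE = V_CC − I_C·R_C − I_E·R_E = 23 − 0.685×10 − 0.694×1.5 = 15.1 V.
V_CE = 15.1 V > 0.2 V confirms active-region operation.

I_C ≈ 0.69 mA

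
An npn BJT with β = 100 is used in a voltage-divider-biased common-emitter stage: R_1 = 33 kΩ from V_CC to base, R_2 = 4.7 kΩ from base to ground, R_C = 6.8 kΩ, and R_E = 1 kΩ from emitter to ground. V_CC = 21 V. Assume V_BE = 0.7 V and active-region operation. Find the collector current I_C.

Thevenize the base divider: V_Th = V_CC·R_2/(R_1+R_2) = 21×4.7/37.7 = 2.62 V, R_Th = R_1‖R_2 = 4.11 kΩ.
Base-emitter loop: V_Th = I_B·R_Th + V_BE + (β+1)I_B·R_E, so I_B = (2.62 − 0.7) / (4.11 + 101×1) = 0.0182 mA.
I_C = β·I_B = 100×0.0182 = 1.82 mA, and I_E = (β+1)I_B = 1.84 mA.
V_CE = V_CC − I_C·R_C − I_E·R_E = 21 − 1.82×6.8 − 1.84×1 = 6.75 V.
V_CE = 6.75 V > 0.2 V confirms active-region operation.

I_C ≈ 1.8 mA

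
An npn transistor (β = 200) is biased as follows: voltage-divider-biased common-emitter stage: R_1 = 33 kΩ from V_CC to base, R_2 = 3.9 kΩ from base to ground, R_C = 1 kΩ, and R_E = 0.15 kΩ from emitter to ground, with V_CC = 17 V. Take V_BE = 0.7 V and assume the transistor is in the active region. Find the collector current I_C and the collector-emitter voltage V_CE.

I_C ≈ 6.5 mA, V_CE ≈ 9.5 V

Thevenize the base divider: V_Th = V_CC·R_2/(R_1+R_2) = 17×3.9/36.9 = 1.8 V, R_Th = R_1‖R_2 = 3.49 kΩ.
Base-emitter loop: V_Th = I_B·R_Th + V_BE + (β+1)I_B·R_E, so I_B = (1.8 − 0.7) / (3.49 + 201×0.15) = 0.0326 mA.
I_C = β·I_B = 200×0.0326 = 6.52 mA, and I_E = (β+1)I_B = 6.55 mA.
V_CE = V_CC − I_C·R_C − I_E·R_E = 17 − 6.52×1 − 6.55×0.15 = 9.5 V.
V_CE = 9.5 V > 0.2 V confirms active-region operation.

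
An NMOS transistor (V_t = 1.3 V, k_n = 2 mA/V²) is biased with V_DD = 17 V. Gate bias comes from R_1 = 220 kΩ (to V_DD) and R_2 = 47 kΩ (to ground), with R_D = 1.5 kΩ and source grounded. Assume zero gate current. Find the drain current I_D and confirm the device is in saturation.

I_D ≈ 2.9 mA

V_G = V_DD·R_2/(R_1+R_2) = 17×47/267 = 2.99 V. With the source grounded, V_GS = V_G = 2.99 V.
Assume saturation: I_D = (k_n/2)(V_GS − V_t)² = (2/2)×(2.99 − 1.3)² = 1×1.69² = 2.86 mA.
V_DS = V_DD − I_D·R_D = 17 − 2.86×1.5 = 12.7 V.
Saturation requires V_DS ≥ V_GS − V_t = 1.69 V; 12.7 ≥ 1.69 ✓.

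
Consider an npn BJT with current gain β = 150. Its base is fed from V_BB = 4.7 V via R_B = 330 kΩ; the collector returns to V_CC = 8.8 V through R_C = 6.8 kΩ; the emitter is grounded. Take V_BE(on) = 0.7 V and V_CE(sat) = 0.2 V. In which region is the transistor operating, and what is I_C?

Assume active: I_B = (4.7 − 0.7)/330 = 0.0121 mA, giving I_C = β·I_B = 1.82 mA.
But then V_CE = 8.8 − 1.82×6.8 = -3.56 V < V_CE(sat) = 0.2 V — impossible in the active region.
So the transistor is saturated. With V_CE = 0.2 V, I_C = (V_CC − 0.2)/R_C = 8.6/6.8 = 1.26 mA.
Check: β·I_B = 1.82 mA > I_C = 1.26 mA, confirming saturation.

saturation; I_C ≈ 1.3 mA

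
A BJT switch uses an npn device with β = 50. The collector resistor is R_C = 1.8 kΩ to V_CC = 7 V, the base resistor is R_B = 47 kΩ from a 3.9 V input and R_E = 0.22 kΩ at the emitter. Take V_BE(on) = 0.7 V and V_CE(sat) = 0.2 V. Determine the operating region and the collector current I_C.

active; I_C ≈ 2.7 mA

Assume active. Base-emitter loop: I_B = (V_BB − V_BE)/(R_B + (β+1)R_E) = (3.9 − 0.7)/(47 + 51×0.22) = 0.055 mA.
I_C = β·I_B = 50×0.055 = 2.75 mA.
V_CE = V_CC − I_C·R_C − I_E·R_E = 7 − 2.75×1.8 − 2.8×0.22 = 1.44 V > V_CE(sat), so the active-region assumption holds.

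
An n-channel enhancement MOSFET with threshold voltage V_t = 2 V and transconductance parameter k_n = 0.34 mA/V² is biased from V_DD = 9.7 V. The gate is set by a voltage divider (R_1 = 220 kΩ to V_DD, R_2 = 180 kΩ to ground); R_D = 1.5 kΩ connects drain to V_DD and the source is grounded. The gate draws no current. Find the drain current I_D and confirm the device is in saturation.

I_D ≈ 0.95 mA

V_G = V_DD·R_2/(R_1+R_2) = 9.7×180/400 = 4.36 V. With the source grounded, V_GS = V_G = 4.36 V.
Assume saturation: I_D = (k_n/2)(V_GS − V_t)² = (0.34/2)×(4.36 − 2)² = 0.17×2.36² = 0.951 mA.
V_DS = V_DD − I_D·R_D = 9.7 − 0.951×1.5 = 8.27 V.
Saturation requires V_DS ≥ V_GS − V_t = 2.36 V; 8.27 ≥ 2.36 ✓.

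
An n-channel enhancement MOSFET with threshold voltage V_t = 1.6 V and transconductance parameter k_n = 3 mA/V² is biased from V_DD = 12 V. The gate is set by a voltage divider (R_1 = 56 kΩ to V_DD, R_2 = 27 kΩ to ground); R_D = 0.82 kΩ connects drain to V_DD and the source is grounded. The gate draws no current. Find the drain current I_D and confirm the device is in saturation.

V_G = V_DD·R_2/(R_1+R_2) = 12×27/83 = 3.9 V. With the source grounded, V_GS = V_G = 3.9 V.
Assume saturation: I_D = (k_n/2)(V_GS − V_t)² = (3/2)×(3.9 − 1.6)² = 1.5×2.3² = 7.96 mA.
V_DS = V_DD − I_D·R_D = 12 − 7.96×0.82 = 5.47 V.
Saturation requires V_DS ≥ V_GS − V_t = 2.3 V; 5.47 ≥ 2.3 ✓.

I_D ≈ 8 mA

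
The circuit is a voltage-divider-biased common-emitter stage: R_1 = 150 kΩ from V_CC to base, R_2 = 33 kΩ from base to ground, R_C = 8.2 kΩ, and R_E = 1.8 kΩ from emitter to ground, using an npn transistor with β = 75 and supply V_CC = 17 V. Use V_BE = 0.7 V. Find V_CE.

V_CE ≈ 6.1 V

Thevenize the base divider: V_Th = V_CC·R_2/(R_1+R_2) = 17×33/183 = 3.07 V, R_Th = R_1‖R_2 = 27 kΩ.
Base-emitter loop: V_Th = I_B·R_Th + V_BE + (β+1)I_B·R_E, so I_B = (3.07 − 0.7) / (27 + 76×1.8) = 0.0144 mA.
I_C = β·I_B = 75×0.0144 = 1.08 mA, and I_E = (β+1)I_B = 1.1 mA.
V_CE = V_CC − I_C·R_C − I_E·R_E = 17 − 1.08×8.2 − 1.1×1.8 = 6.15 V.
V_CE = 6.15 V > 0.2 V confirms active-region operation.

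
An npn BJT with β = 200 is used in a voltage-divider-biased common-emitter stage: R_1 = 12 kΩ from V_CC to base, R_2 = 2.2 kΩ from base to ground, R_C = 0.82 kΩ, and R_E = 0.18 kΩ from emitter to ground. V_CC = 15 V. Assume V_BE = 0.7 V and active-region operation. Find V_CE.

Thevenize the base divider: V_Th = V_CC·R_2/(R_1+R_2) = 15×2.2/14.2 = 2.32 V, R_Th = R_1‖R_2 = 1.86 kΩ.
Base-emitter loop: V_Th = I_B·R_Th + V_BE + (β+1)I_B·R_E, so I_B = (2.32 − 0.7) / (1.86 + 201×0.18) = 0.0427 mA.
I_C = β·I_B = 200×0.0427 = 8.54 mA, and I_E = (β+1)I_B = 8.58 mA.
V_CE = V_CC − I_C·R_C − I_E·R_E = 15 − 8.54×0.82 − 8.58×0.18 = 6.45 V.
V_CE = 6.45 V > 0.2 V confirms active-region operation.

V_CE ≈ 6.5 V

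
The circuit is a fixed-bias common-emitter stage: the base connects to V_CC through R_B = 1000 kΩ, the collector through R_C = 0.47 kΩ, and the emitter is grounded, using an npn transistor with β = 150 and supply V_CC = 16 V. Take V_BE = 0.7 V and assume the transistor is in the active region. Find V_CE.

V_CE ≈ 15 V

Base loop: V_CC = I_B·R_B + V_BE, so I_B = (16 − 0.7)/1000 kΩ = 0.0153 mA.
In the active region I_C = β·I_B = 150 × 0.0153 = 2.3 mA.
Collector loop: V_CE = V_CC − I_C·R_C = 16 − 2.3×0.47 = 14.9 V.
Since V_CE = 14.9 V > V_CE(sat) ≈ 0.2 V, the transistor is in the active region as assumed.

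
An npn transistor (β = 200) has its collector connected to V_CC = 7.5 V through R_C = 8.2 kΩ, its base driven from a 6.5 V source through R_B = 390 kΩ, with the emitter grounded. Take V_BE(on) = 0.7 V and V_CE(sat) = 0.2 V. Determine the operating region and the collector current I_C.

saturation; I_C ≈ 0.89 mA

Assume active: I_B = (6.5 − 0.7)/390 = 0.0149 mA, giving I_C = β·I_B = 2.97 mA.
But then V_CE = 7.5 − 2.97×8.2 = -16.9 V < V_CE(sat) = 0.2 V — impossible in the active region.
So the transistor is saturated. With V_CE = 0.2 V, I_C = (V_CC − 0.2)/R_C = 7.3/8.2 = 0.89 mA.
Check: β·I_B = 2.97 mA > I_C = 0.89 mA, confirming saturation.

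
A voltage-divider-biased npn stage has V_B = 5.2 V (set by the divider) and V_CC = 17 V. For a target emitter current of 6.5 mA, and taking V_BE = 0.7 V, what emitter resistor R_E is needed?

V_E = V_B − V_BE = 5.2 − 0.7 = 4.5 V.
R_E = V_E / I_E = 4.5 / 6.5 = 0.692 kΩ.

R_E ≈ 0.69 kΩ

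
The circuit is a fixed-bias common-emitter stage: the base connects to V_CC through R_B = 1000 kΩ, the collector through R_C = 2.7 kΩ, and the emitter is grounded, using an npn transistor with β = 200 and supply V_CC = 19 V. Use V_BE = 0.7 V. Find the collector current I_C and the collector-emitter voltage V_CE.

Base loop: V_CC = I_B·R_B + V_BE, so I_B = (19 − 0.7)/1000 kΩ = 0.0183 mA.
In the active region I_C = β·I_B = 200 × 0.0183 = 3.66 mA.
Collector loop: V_CE = V_CC − I_C·R_C = 19 − 3.66×2.7 = 9.12 V.
Since V_CE = 9.12 V > V_CE(sat) ≈ 0.2 V, the transistor is in the active region as assumed.

I_C ≈ 3.7 mA, V_CE ≈ 9.1 V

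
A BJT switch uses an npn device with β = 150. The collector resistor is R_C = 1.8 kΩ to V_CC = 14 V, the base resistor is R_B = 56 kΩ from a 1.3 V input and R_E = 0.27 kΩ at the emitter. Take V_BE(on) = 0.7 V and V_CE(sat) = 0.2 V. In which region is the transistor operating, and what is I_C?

active; I_C ≈ 0.93 mA

Assume active. Base-emitter loop: I_B = (V_BB − V_BE)/(R_B + (β+1)R_E) = (1.3 − 0.7)/(56 + 151×0.27) = 0.0062 mA.
I_C = β·I_B = 150×0.0062 = 0.93 mA.
V_CE = V_CC − I_C·R_C − I_E·R_E = 14 − 0.93×1.8 − 0.936×0.27 = 12.1 V > V_CE(sat), so the active-region assumption holds.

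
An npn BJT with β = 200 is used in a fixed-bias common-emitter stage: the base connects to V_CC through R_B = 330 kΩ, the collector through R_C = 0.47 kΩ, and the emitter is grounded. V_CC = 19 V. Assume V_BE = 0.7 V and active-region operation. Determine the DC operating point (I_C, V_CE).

I_C ≈ 11 mA, V_CE ≈ 14 V

Base loop: V_CC = I_B·R_B + V_BE, so I_B = (19 − 0.7)/330 kΩ = 0.0555 mA.
In the active region I_C = β·I_B = 200 × 0.0555 = 11.1 mA.
Collector loop: V_CE = V_CC − I_C·R_C = 19 − 11.1×0.47 = 13.8 V.
Since V_CE = 13.8 V > V_CE(sat) ≈ 0.2 V, the transistor is in the active region as assumed.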